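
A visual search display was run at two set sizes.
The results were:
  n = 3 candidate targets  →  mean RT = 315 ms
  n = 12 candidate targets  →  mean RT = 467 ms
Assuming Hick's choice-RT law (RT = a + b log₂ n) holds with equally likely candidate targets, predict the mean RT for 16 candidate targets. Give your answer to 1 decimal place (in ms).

498.5 ms

Solve the two-equation system in a and b:
  b = (467 − 315) / (log₂ 12 − log₂ 3) = 152 / (3.5850 − 1.5850) = 76.000 ms/bit
  a = 315 − 76.000 × 1.5850 = 194.543 ms
Then RT(16) = 194.543 + 76.000 × log₂ 16 = 194.543 + 76.000 × 4 ≈ 498.543 ms.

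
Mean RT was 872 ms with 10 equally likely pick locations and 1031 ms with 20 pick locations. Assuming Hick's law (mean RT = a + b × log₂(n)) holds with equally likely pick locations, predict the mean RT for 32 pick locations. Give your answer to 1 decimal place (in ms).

1138.8 ms

Solve the two-equation system in a and b:
  b = (1031 − 872) / (log₂ 20 − log₂ 10) = 159 / (4.3219 − 3.3219) = 159.000 ms/bit
  a = 872 − 159.000 × 3.3219 = 343.813 ms
Then RT(32) = 343.813 + 159.000 × log₂ 32 = 343.813 + 159.000 × 5 ≈ 1138.813 ms.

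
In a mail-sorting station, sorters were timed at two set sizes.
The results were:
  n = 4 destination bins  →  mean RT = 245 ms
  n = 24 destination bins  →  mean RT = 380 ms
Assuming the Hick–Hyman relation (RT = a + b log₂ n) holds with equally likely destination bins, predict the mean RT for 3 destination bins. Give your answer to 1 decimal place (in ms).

223.3 ms

With log₂ n on the abscissa the relation is linear; from the two conditions:
  b = (380 − 245) / (log₂ 24 − log₂ 4) = 135 / (4.5850 − 2) = 52.225 ms/bit
  a = 245 − 52.225 × 2 = 140.550 ms
Then RT(3) = 140.550 + 52.225 × log₂ 3 = 140.550 + 52.225 × 1.5850 ≈ 223.325 ms.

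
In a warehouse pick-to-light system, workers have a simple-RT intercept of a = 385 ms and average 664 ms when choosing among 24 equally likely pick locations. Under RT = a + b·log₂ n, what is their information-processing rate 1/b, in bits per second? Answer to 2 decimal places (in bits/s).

b = (664 − 385)/log₂ 24 = 279/4.5850 = 60.851 ms per bit = 0.06085 s/bit; the reciprocal is 16.434 bits/s.

16.43 bits/s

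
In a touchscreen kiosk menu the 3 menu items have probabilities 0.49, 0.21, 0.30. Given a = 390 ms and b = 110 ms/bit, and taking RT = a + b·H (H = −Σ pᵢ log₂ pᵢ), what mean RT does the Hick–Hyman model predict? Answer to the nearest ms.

Entropy contributions −pᵢ log₂ pᵢ: 0.5043, 0.4728, 0.5211; sum H = 1.4982 bits.
RT = a + bH = 390 + 110·1.4982 = 554.80 ms.

555 ms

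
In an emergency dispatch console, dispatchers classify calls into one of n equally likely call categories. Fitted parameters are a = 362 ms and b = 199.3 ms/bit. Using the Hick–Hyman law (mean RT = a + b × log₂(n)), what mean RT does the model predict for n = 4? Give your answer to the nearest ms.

log₂(4) = 2 bits, so RT = 362 + 199.3 × 2 ≈ 760.600 ms.

761 ms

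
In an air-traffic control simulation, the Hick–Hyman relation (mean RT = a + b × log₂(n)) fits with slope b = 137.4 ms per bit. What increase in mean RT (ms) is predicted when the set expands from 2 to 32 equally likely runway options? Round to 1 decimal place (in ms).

Only the slope matters, since a is common to both: ΔRT = b·log₂(n₂/n₁).
log₂(32) − log₂(2) = log₂(32/2) = log₂(16) = 4.
ΔRT = 137.4 × 4.0000 = 549.600 ms.

549.6 ms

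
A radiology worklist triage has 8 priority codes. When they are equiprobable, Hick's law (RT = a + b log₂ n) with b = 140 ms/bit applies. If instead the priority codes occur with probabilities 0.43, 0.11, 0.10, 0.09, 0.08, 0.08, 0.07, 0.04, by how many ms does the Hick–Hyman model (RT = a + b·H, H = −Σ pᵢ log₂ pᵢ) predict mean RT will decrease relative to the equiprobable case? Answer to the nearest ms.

Equiprobable entropy H₀ = log₂ 8 = 3.0000 bits.
Skewed entropy H = −Σ pᵢ log₂ pᵢ = 2.5560 bits.
ΔRT = b·(H₀ − H) = 140 × 0.4440 = 62.16 ms.

62 ms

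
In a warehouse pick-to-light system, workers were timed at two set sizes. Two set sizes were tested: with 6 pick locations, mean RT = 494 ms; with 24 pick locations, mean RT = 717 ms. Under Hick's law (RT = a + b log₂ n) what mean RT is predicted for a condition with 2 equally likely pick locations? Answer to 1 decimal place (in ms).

With log₂ n on the abscissa the relation is linear; from the two conditions:
  b = (717 − 494) / (log₂ 24 − log₂ 6) = 223 / (4.5850 − 2.5850) = 111.500 ms/bit
  a = 494 − 111.500 × 2.5850 = 205.777 ms
Then RT(2) = 205.777 + 111.500 × log₂ 2 = 205.777 + 111.500 × 1 ≈ 317.277 ms.

317.3 ms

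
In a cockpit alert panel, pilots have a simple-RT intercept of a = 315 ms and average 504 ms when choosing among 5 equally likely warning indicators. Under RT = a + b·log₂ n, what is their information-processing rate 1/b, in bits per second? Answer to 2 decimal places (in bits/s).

Choice component = 504 − 315 = 189 ms over log₂(5) = 2.3219 bits.
b = 189 / 2.3219 = 81.398 ms/bit, so 1/b = 12.285 bits/s.

12.29 bits/s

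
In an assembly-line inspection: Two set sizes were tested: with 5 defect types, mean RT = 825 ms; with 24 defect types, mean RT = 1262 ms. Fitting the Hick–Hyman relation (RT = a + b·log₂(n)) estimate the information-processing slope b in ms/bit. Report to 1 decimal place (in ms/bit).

The slope on a log₂ axis is (1262 − 825) / (4.5850 − 2.3219) = 193.104 ms/bit.

193.1 ms/bit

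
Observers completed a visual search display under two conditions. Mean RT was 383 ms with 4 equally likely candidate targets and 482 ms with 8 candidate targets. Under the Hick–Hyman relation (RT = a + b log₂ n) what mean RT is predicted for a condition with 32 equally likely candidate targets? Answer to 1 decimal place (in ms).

Solve the two-equation system in a and b:
  b = (482 − 383) / (log₂ 8 − log₂ 4) = 99 / (3 − 2) = 99.000 ms/bit
  a = 383 − 99.000 × 2 = 185.000 ms
Then RT(32) = 185.000 + 99.000 × log₂ 32 = 185.000 + 99.000 × 5 ≈ 680.000 ms.

680.0 ms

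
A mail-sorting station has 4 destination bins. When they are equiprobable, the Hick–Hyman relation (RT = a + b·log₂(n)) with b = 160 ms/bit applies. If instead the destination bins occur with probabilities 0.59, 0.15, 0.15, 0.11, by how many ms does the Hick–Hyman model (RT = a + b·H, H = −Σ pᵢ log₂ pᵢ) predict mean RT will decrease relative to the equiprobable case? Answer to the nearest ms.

The RT saving is b·ΔH. Equiprobable H₀ = log₂(4) = 2.0000 bits; with the given probabilities H = 1.6205 bits.
b·(H₀ − H) = 160 × (2.0000 − 1.6205) = 60.72 ms.

61 ms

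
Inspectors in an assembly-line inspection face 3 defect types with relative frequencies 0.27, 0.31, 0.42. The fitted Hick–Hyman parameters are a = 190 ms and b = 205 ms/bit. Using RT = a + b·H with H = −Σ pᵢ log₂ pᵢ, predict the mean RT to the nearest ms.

Entropy contributions −pᵢ log₂ pᵢ: 0.5100, 0.5238, 0.5256; sum H = 1.5595 bits.
RT = a + bH = 190 + 205·1.5595 = 509.69 ms.

510 ms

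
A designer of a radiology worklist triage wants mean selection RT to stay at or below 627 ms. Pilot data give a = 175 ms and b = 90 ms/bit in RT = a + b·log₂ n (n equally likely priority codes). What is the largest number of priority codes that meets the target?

32

Information budget: (627 − 175)/90 = 5.0222 bits, so n ≤ 2^5.0222 = 32.497 → at most 32.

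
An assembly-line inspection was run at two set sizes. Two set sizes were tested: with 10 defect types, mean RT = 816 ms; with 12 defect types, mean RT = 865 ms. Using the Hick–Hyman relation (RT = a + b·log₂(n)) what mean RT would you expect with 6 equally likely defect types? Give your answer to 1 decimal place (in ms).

678.7 ms

Solve the two-equation system in a and b:
  b = (865 − 816) / (log₂ 12 − log₂ 10) = 49 / (3.5850 − 3.3219) = 186.287 ms/bit
  a = 816 − 186.287 × 3.3219 = 197.167 ms
Then RT(6) = 197.167 + 186.287 × log₂ 6 = 197.167 + 186.287 × 2.5850 ≈ 678.713 ms.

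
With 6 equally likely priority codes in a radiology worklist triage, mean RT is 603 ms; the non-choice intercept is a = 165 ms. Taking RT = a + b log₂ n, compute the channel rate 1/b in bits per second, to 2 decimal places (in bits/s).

b = (603 − 165)/log₂ 6 = 438/2.5850 = 169.442 ms per bit = 0.16944 s/bit; the reciprocal is 5.902 bits/s.

5.90 bits/s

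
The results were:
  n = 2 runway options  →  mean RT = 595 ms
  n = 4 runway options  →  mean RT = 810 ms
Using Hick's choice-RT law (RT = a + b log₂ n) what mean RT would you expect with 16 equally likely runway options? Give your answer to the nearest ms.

Fit slope and intercept:
  b = (810 − 595) / (log₂ 4 − log₂ 2) = 215 / (2 − 1) = 215 ms/bit
  a = 595 − 215 × 1 = 380 ms
Then RT(16) = 380 + 215 × log₂ 16 = 380 + 215 × 4 ≈ 1240.000 ms.

1240 ms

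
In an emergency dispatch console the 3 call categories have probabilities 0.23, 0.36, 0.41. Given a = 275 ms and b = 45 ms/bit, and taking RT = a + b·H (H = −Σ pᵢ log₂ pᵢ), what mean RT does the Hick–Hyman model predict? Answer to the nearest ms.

H = 0.23·log₂(1/0.23) + 0.36·log₂(1/0.36) + 0.41·log₂(1/0.41) = 1.5457 bits.
RT = 275 + 45 × 1.5457 = 344.56 ms.

345 ms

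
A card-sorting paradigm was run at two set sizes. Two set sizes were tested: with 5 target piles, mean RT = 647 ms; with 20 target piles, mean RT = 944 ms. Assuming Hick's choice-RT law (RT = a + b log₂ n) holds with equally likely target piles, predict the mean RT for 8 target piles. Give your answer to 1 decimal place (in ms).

747.7 ms

RT is linear in log₂ n, so two points fix the line:
  b = (944 − 647) / (log₂ 20 − log₂ 5) = 297 / (4.3219 − 2.3219) = 148.500 ms/bit
  a = 647 − 148.500 × 2.3219 = 302.194 ms
Then RT(8) = 302.194 + 148.500 × log₂ 8 = 302.194 + 148.500 × 3 ≈ 747.694 ms.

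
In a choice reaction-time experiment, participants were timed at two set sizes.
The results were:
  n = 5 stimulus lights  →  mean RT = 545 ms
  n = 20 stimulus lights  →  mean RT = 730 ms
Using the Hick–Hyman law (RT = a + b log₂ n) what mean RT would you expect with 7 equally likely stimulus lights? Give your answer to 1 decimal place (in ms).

589.9 ms

RT is linear in log₂ n, so two points fix the line:
  b = (730 − 545) / (log₂ 20 − log₂ 5) = 185 / (4.3219 − 2.3219) = 92.500 ms/bit
  a = 545 − 92.500 × 2.3219 = 330.222 ms
Then RT(7) = 330.222 + 92.500 × log₂ 7 = 330.222 + 92.500 × 2.8074 ≈ 589.902 ms.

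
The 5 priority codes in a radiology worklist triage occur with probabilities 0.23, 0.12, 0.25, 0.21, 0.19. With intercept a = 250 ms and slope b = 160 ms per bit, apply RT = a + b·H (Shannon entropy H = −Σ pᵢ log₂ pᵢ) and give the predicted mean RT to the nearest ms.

615 ms

Entropy contributions −pᵢ log₂ pᵢ: 0.4877, 0.3671, 0.5000, 0.4728, 0.4552; sum H = 2.2828 bits.
RT = a + bH = 250 + 160·2.2828 = 615.25 ms.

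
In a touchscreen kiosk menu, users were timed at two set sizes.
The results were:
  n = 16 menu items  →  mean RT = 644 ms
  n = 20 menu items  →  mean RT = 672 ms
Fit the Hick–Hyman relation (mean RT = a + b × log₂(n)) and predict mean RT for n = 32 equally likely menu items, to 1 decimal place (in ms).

RT is linear in log₂ n, so two points fix the line:
  b = (672 − 644) / (log₂ 20 − log₂ 16) = 28 / (4.3219 − 4) = 86.976 ms/bit
  a = 644 − 86.976 × 4 = 296.096 ms
Then RT(32) = 296.096 + 86.976 × log₂ 32 = 296.096 + 86.976 × 5 ≈ 730.976 ms.

731.0 ms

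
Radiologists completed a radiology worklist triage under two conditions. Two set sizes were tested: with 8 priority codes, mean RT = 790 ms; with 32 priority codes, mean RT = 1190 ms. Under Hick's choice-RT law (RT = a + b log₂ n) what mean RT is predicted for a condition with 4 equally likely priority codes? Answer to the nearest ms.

RT is linear in log₂ n, so two points fix the line:
  b = (1190 − 790) / (log₂ 32 − log₂ 8) = 400 / (5 − 3) = 200 ms/bit
  a = 790 − 200 × 3 = 190 ms
Then RT(4) = 190 + 200 × log₂ 4 = 190 + 200 × 2 ≈ 590.000 ms.

590 ms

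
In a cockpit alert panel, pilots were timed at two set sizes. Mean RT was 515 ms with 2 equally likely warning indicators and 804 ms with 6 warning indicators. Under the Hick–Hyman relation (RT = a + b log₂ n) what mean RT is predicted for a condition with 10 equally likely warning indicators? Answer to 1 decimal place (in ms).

938.4 ms

Solve the two-equation system in a and b:
  b = (804 − 515) / (log₂ 6 − log₂ 2) = 289 / (2.5850 − 1) = 182.339 ms/bit
  a = 515 − 182.339 × 1 = 332.661 ms
Then RT(10) = 332.661 + 182.339 × log₂ 10 = 332.661 + 182.339 × 3.3219 ≈ 938.377 ms.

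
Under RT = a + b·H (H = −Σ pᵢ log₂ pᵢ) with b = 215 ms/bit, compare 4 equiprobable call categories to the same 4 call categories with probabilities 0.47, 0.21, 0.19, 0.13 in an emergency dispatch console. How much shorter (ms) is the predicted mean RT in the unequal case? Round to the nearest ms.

The RT saving is b·ΔH. Equiprobable H₀ = log₂(4) = 2.0000 bits; with the given probabilities H = 1.8226 bits.
b·(H₀ − H) = 215 × (2.0000 − 1.8226) = 38.13 ms.

38 ms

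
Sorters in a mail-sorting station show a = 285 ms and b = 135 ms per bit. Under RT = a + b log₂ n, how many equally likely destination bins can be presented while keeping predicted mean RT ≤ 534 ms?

Set 285 + 135·log₂ n ≤ 534 → log₂ n ≤ (534 − 285)/135 = 1.8444.
So n ≤ 2^1.8444 = 3.591; the largest integer n is 3.

3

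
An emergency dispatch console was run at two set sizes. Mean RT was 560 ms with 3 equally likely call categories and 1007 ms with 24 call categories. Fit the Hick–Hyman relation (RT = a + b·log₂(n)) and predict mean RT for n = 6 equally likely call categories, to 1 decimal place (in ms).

Solve the two-equation system in a and b:
  b = (1007 − 560) / (log₂ 24 − log₂ 3) = 447 / (4.5850 − 1.5850) = 149.000 ms/bit
  a = 560 − 149.000 × 1.5850 = 323.841 ms
Then RT(6) = 323.841 + 149.000 × log₂ 6 = 323.841 + 149.000 × 2.5850 ≈ 709.000 ms.

709.0 ms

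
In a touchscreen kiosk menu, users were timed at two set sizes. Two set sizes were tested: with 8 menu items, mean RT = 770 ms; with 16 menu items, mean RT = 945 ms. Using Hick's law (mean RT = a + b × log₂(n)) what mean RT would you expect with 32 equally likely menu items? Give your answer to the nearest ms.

1120 ms

RT is linear in log₂ n, so two points fix the line:
  b = (945 − 770) / (log₂ 16 − log₂ 8) = 175 / (4 − 3) = 175 ms/bit
  a = 770 − 175 × 3 = 245 ms
Then RT(32) = 245 + 175 × log₂ 32 = 245 + 175 × 5 ≈ 1120.000 ms.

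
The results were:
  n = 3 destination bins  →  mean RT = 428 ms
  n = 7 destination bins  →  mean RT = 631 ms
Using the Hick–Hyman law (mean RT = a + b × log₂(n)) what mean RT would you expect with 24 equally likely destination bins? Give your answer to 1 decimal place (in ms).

Fit slope and intercept:
  b = (631 − 428) / (log₂ 7 − log₂ 3) = 203 / (2.8074 − 1.5850) = 166.068 ms/bit
  a = 428 − 166.068 × 1.5850 = 164.789 ms
Then RT(24) = 164.789 + 166.068 × log₂ 24 = 164.789 + 166.068 × 4.5850 ≈ 926.203 ms.

926.2 ms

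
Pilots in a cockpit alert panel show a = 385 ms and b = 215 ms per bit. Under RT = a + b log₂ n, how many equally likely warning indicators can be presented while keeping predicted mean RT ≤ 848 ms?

4

215·log₂ n ≤ 848 − 385 = 463, giving log₂ n ≤ 2.1535 and n ≤ 4.449. The largest whole number is 4.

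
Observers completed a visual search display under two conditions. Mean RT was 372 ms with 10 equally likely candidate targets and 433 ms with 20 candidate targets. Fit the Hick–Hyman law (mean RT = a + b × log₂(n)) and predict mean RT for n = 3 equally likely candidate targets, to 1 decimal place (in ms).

With log₂ n on the abscissa the relation is linear; from the two conditions:
  b = (433 − 372) / (log₂ 20 − log₂ 10) = 61 / (4.3219 − 3.3219) = 61.000 ms/bit
  a = 372 − 61.000 × 3.3219 = 169.362 ms
Then RT(3) = 169.362 + 61.000 × log₂ 3 = 169.362 + 61.000 × 1.5850 ≈ 266.045 ms.

266.0 ms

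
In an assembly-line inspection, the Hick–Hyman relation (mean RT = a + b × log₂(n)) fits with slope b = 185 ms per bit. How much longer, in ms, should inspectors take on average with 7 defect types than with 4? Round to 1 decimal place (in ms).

149.4 ms

Only the slope matters, since a is common to both: ΔRT = b·log₂(n₂/n₁).
log₂(7) − log₂(4) = 2.8074 − 2 = 0.8074.
ΔRT = 185 × 0.8074 = 149.361 ms.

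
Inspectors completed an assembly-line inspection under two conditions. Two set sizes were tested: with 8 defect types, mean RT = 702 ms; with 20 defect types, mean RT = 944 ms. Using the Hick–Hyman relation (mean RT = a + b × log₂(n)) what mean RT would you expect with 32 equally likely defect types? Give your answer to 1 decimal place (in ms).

1068.1 ms

With log₂ n on the abscissa the relation is linear; from the two conditions:
  b = (944 − 702) / (log₂ 20 − log₂ 8) = 242 / (4.3219 − 3) = 183.066 ms/bit
  a = 702 − 183.066 × 3 = 152.802 ms
Then RT(32) = 152.802 + 183.066 × log₂ 32 = 152.802 + 183.066 × 5 ≈ 1068.132 ms.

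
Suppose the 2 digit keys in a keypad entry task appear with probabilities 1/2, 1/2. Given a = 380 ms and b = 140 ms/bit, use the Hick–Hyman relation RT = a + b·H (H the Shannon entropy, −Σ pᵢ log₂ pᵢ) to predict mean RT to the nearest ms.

H = −Σ pᵢ log₂ pᵢ = 0.5·1 + 0.5·1 = 1.000 bits.
RT = 380 + 140 × 1.000 = 520.00 ms.

520 ms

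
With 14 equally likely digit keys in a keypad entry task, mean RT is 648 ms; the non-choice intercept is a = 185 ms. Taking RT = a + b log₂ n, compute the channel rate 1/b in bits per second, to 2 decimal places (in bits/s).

b = (648 − 185)/log₂ 14 = 463/3.8074 = 121.607 ms per bit = 0.12161 s/bit; the reciprocal is 8.223 bits/s.

8.22 bits/s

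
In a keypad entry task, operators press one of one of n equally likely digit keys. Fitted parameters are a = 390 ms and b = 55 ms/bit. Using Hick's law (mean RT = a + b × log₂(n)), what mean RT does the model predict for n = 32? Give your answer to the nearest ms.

665 ms

log₂(32) = 5 bits, so RT = 390 + 55 × 5 ≈ 665.000 ms.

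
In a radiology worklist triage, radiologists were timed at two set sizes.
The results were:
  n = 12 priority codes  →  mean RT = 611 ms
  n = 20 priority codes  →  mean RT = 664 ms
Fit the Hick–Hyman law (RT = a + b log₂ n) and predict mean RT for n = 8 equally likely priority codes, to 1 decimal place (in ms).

Fit slope and intercept:
  b = (664 − 611) / (log₂ 20 − log₂ 12) = 53 / (4.3219 − 3.5850) = 71.917 ms/bit
  a = 611 − 71.917 × 3.5850 = 353.182 ms
Then RT(8) = 353.182 + 71.917 × log₂ 8 = 353.182 + 71.917 × 3 ≈ 568.932 ms.

568.9 ms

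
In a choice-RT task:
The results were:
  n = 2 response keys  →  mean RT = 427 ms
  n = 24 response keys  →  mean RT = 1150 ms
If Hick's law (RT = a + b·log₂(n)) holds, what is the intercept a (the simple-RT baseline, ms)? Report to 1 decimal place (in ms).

The slope on a log₂ axis is (1150 − 427) / (4.5850 − 1) = 201.676 ms/bit.
a = RT₁ − b·log₂ n₁ = 427 − 201.676 × 1 = 225.324 ms.

225.3 ms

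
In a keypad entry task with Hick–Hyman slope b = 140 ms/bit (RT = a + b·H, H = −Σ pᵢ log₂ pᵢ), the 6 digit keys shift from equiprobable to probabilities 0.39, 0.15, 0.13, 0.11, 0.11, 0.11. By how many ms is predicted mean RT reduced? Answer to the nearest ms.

The RT saving is b·ΔH. Equiprobable H₀ = log₂(6) = 2.5850 bits; with the given probabilities H = 2.3738 bits.
b·(H₀ − H) = 140 × (2.5850 − 2.3738) = 29.56 ms.

30 ms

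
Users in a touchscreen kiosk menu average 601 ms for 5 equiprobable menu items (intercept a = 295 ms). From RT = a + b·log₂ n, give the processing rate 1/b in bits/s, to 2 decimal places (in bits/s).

7.59 bits/s

b = (601 − 295)/log₂ 5 = 306/2.3219 = 131.787 ms per bit = 0.13179 s/bit; the reciprocal is 7.588 bits/s.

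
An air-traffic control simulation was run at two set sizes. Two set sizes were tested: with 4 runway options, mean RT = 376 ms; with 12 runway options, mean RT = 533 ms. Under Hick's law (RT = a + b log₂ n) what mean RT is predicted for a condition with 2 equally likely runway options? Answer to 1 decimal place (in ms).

276.9 ms

RT is linear in log₂ n, so two points fix the line:
  b = (533 − 376) / (log₂ 12 − log₂ 4) = 157 / (3.5850 − 2) = 99.056 ms/bit
  a = 376 − 99.056 × 2 = 177.888 ms
Then RT(2) = 177.888 + 99.056 × log₂ 2 = 177.888 + 99.056 × 1 ≈ 276.944 ms.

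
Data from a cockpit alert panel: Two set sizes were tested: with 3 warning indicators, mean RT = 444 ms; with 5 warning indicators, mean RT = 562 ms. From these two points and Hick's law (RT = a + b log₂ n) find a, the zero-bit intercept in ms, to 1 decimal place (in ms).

b = (RT₂ − RT₁)/(log₂ n₂ − log₂ n₁) = (562 − 444)/(2.3219 − 1.5850) = 160.116 ms/bit.
a = RT₁ − b·log₂ n₁ = 444 − 160.116 × 1.5850 = 190.222 ms.

190.2 ms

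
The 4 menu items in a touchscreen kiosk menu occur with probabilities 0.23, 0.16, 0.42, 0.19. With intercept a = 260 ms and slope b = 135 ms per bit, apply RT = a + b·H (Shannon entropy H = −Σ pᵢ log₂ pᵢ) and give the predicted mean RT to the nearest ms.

H = 0.23·log₂(1/0.23) + 0.16·log₂(1/0.16) + 0.42·log₂(1/0.42) + 0.19·log₂(1/0.19) = 1.8916 bits.
RT = 260 + 135 × 1.8916 = 515.36 ms.

515 ms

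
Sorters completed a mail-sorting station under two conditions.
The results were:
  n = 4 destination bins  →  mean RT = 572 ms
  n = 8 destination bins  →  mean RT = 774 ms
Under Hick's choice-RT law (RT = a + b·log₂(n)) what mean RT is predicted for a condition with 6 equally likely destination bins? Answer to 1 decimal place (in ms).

690.2 ms

Fit slope and intercept:
  b = (774 − 572) / (log₂ 8 − log₂ 4) = 202 / (3 − 2) = 202.000 ms/bit
  a = 572 − 202.000 × 2 = 168.000 ms
Then RT(6) = 168.000 + 202.000 × log₂ 6 = 168.000 + 202.000 × 2.5850 ≈ 690.162 ms.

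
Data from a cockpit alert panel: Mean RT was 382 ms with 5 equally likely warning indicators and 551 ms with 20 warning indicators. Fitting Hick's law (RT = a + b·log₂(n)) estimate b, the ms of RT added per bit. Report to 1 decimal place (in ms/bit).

b = (RT₂ − RT₁)/(log₂ n₂ − log₂ n₁) = (551 − 382)/(4.3219 − 2.3219) = 84.500 ms/bit.

84.5 ms/bit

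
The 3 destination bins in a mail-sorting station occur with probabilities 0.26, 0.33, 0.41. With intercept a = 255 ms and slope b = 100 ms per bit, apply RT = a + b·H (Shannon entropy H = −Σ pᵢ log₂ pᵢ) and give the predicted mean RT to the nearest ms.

H = 0.26·log₂(1/0.26) + 0.33·log₂(1/0.33) + 0.41·log₂(1/0.41) = 1.5605 bits.
RT = 255 + 100 × 1.5605 = 411.05 ms.

411 ms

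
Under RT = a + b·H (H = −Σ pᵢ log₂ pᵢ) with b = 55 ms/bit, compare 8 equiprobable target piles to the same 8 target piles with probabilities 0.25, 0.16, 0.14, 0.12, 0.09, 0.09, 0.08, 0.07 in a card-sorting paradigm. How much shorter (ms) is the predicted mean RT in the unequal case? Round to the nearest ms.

The RT saving is b·ΔH. Equiprobable H₀ = log₂(8) = 3.0000 bits; with the given probabilities H = 2.8726 bits.
b·(H₀ − H) = 55 × (3.0000 − 2.8726) = 7.01 ms.

7 ms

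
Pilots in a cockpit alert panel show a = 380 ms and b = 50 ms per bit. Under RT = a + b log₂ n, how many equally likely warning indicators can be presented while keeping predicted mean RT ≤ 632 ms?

Set 380 + 50·log₂ n ≤ 632 → log₂ n ≤ (632 − 380)/50 = 5.0400.
So n ≤ 2^5.0400 = 32.900; the largest integer n is 32.

32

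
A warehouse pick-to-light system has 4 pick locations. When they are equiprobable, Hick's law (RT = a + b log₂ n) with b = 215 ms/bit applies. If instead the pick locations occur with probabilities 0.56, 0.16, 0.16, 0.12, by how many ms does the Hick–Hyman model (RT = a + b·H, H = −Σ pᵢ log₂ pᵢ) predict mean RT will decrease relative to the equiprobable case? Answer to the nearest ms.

68 ms

The RT saving is b·ΔH. Equiprobable H₀ = log₂(4) = 2.0000 bits; with the given probabilities H = 1.6815 bits.
b·(H₀ − H) = 215 × (2.0000 − 1.6815) = 68.47 ms.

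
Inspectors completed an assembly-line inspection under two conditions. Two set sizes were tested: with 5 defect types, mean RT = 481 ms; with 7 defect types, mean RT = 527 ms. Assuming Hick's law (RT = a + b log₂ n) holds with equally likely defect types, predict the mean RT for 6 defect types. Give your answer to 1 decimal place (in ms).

RT is linear in log₂ n, so two points fix the line:
  b = (527 − 481) / (log₂ 7 − log₂ 5) = 46 / (2.8074 − 2.3219) = 94.762 ms/bit
  a = 481 − 94.762 × 2.3219 = 260.970 ms
Then RT(6) = 260.970 + 94.762 × log₂ 6 = 260.970 + 94.762 × 2.5850 ≈ 505.926 ms.

505.9 ms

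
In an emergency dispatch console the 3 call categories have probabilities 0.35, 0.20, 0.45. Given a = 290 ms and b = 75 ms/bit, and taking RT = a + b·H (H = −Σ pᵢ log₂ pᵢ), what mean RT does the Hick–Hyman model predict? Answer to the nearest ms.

403 ms

H = 0.35·log₂(1/0.35) + 0.20·log₂(1/0.20) + 0.45·log₂(1/0.45) = 1.5129 bits.
RT = 290 + 75 × 1.5129 = 403.47 ms.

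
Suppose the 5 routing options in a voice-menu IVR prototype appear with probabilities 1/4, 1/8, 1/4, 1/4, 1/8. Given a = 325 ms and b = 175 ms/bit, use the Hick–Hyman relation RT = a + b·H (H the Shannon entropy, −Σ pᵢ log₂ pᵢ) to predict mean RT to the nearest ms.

719 ms

Each term −pᵢ log₂ pᵢ: 0.25·2 + 0.125·3 + 0.25·2 + 0.25·2 + 0.125·3; summed, H = 2.250 bits.
Mean RT = a + bH = 325 + 175·2.250 = 718.75 ms.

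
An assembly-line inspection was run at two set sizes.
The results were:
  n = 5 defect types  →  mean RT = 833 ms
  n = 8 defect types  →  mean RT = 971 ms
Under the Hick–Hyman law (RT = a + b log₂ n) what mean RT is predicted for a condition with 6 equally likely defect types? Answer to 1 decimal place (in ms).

886.5 ms

Solve the two-equation system in a and b:
  b = (971 − 833) / (log₂ 8 − log₂ 5) = 138 / (3 − 2.3219) = 203.518 ms/bit
  a = 833 − 203.518 × 2.3219 = 360.445 ms
Then RT(6) = 360.445 + 203.518 × log₂ 6 = 360.445 + 203.518 × 2.5850 ≈ 886.532 ms.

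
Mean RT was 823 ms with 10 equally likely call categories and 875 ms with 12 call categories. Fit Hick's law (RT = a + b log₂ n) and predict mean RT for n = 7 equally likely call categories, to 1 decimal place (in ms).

RT is linear in log₂ n, so two points fix the line:
  b = (875 − 823) / (log₂ 12 − log₂ 10) = 52 / (3.5850 − 3.3219) = 197.693 ms/bit
  a = 823 − 197.693 × 3.3219 = 166.279 ms
Then RT(7) = 166.279 + 197.693 × log₂ 7 = 166.279 + 197.693 × 2.8074 ≈ 721.273 ms.

721.3 ms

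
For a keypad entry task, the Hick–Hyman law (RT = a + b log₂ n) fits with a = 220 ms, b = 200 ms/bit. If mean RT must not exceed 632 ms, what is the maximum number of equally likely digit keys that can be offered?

4

Information budget: (632 − 220)/200 = 2.0600 bits, so n ≤ 2^2.0600 = 4.170 → at most 4.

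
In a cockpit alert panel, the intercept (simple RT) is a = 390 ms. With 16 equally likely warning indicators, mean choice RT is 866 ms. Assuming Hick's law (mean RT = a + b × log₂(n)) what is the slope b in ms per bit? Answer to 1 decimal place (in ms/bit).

119.0 ms/bit

log₂(16) = 4 bits.
b = (RT − a)/log₂ n = (866 − 390) / 4 = 119.000 ms/bit.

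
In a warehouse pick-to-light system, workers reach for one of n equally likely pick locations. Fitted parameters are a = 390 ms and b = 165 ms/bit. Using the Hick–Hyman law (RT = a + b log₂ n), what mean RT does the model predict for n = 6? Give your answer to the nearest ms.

817 ms

log₂(6) = 2.5850 bits, so RT = 390 + 165 × 2.5850 ≈ 816.519 ms.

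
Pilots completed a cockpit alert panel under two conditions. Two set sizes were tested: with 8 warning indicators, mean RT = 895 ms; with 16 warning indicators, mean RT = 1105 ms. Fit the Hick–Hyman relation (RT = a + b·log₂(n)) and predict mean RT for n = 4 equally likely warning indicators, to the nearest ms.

685 ms

Solve the two-equation system in a and b:
  b = (1105 − 895) / (log₂ 16 − log₂ 8) = 210 / (4 − 3) = 210 ms/bit
  a = 895 − 210 × 3 = 265 ms
Then RT(4) = 265 + 210 × log₂ 4 = 265 + 210 × 2 ≈ 685.000 ms.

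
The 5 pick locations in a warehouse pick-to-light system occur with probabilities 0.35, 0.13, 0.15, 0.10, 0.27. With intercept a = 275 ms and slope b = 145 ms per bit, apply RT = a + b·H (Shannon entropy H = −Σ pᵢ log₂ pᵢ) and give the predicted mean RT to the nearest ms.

589 ms

H = 0.35·log₂(1/0.35) + 0.13·log₂(1/0.13) + 0.15·log₂(1/0.15) + 0.10·log₂(1/0.10) + 0.27·log₂(1/0.27) = 2.1655 bits.
RT = 275 + 145 × 2.1655 = 589.00 ms.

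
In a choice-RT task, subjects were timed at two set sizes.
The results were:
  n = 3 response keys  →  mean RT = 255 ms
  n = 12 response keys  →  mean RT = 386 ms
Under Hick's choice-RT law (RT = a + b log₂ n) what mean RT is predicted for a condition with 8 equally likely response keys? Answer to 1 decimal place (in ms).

347.7 ms

Solve the two-equation system in a and b:
  b = (386 − 255) / (log₂ 12 − log₂ 3) = 131 / (3.5850 − 1.5850) = 65.500 ms/bit
  a = 255 − 65.500 × 1.5850 = 151.185 ms
Then RT(8) = 151.185 + 65.500 × log₂ 8 = 151.185 + 65.500 × 3 ≈ 347.685 ms.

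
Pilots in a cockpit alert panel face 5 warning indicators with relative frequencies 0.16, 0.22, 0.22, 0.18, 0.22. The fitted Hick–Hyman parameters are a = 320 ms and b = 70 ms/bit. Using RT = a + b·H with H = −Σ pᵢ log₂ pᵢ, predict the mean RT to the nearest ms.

Entropy contributions −pᵢ log₂ pᵢ: 0.4230, 0.4806, 0.4806, 0.4453, 0.4806; sum H = 2.3100 bits.
RT = a + bH = 320 + 70·2.3100 = 481.70 ms.

482 ms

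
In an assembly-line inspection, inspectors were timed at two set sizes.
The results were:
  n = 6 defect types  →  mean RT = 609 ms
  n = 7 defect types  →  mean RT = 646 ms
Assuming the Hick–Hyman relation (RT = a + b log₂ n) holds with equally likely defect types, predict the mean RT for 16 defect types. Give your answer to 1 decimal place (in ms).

844.4 ms

Solve the two-equation system in a and b:
  b = (646 − 609) / (log₂ 7 − log₂ 6) = 37 / (2.8074 − 2.5850) = 166.373 ms/bit
  a = 609 − 166.373 × 2.5850 = 178.933 ms
Then RT(16) = 178.933 + 166.373 × log₂ 16 = 178.933 + 166.373 × 4 ≈ 844.423 ms.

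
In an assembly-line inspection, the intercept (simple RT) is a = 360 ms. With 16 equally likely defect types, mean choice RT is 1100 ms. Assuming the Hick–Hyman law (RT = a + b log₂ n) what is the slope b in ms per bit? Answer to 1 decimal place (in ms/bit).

16 alternatives carry log₂ 16 = 4 bits; the choice cost is 1100 − 360 = 740 ms, so b = 740/4 = 185.000 ms/bit.

185.0 ms/bit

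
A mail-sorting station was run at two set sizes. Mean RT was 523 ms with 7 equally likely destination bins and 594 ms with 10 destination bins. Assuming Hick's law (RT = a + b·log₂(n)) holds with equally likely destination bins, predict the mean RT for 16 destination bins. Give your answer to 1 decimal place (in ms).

RT is linear in log₂ n, so two points fix the line:
  b = (594 − 523) / (log₂ 10 − log₂ 7) = 71 / (3.3219 − 2.8074) = 137.978 ms/bit
  a = 523 − 137.978 × 2.8074 = 135.646 ms
Then RT(16) = 135.646 + 137.978 × log₂ 16 = 135.646 + 137.978 × 4 ≈ 687.559 ms.

687.6 ms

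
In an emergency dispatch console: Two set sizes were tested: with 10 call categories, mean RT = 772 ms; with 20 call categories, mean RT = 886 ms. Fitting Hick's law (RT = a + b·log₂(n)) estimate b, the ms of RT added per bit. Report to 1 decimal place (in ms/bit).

114.0 ms/bit

Slope: b = (886 − 772) / (log₂ 20 − log₂ 10) = 114/1.0000 = 114.000 ms/bit.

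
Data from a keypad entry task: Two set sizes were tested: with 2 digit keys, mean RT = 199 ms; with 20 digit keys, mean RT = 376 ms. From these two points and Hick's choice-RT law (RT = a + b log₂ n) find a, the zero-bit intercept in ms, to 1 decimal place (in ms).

b = (RT₂ − RT₁)/(log₂ n₂ − log₂ n₁) = (376 − 199)/(4.3219 − 1) = 53.282 ms/bit.
a = RT₁ − b·log₂ n₁ = 199 − 53.282 × 1 = 145.718 ms.

145.7 ms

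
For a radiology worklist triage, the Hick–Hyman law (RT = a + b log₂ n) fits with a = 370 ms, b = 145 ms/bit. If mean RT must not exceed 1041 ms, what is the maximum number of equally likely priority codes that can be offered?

145·log₂ n ≤ 1041 − 370 = 671, giving log₂ n ≤ 4.6276 and n ≤ 24.720. The largest whole number is 24.

24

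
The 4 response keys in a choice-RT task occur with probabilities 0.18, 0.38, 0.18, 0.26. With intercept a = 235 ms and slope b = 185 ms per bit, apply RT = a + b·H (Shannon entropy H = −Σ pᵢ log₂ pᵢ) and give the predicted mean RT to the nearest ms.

Entropy contributions −pᵢ log₂ pᵢ: 0.4453, 0.5305, 0.4453, 0.5053; sum H = 1.9264 bits.
RT = a + bH = 235 + 185·1.9264 = 591.38 ms.

591 ms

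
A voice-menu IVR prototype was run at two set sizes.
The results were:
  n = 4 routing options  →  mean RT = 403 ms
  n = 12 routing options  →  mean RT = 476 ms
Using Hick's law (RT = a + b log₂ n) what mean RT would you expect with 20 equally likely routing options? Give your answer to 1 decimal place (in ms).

509.9 ms

RT is linear in log₂ n, so two points fix the line:
  b = (476 − 403) / (log₂ 12 − log₂ 4) = 73 / (3.5850 − 2) = 46.058 ms/bit
  a = 403 − 46.058 × 2 = 310.884 ms
Then RT(20) = 310.884 + 46.058 × log₂ 20 = 310.884 + 46.058 × 4.3219 ≈ 509.943 ms.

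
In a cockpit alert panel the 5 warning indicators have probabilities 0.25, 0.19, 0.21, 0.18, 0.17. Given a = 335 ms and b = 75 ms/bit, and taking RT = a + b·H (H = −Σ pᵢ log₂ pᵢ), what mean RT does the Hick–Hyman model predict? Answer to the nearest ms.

Entropy contributions −pᵢ log₂ pᵢ: 0.5000, 0.4552, 0.4728, 0.4453, 0.4346; sum H = 2.3079 bits.
RT = a + bH = 335 + 75·2.3079 = 508.10 ms.

508 ms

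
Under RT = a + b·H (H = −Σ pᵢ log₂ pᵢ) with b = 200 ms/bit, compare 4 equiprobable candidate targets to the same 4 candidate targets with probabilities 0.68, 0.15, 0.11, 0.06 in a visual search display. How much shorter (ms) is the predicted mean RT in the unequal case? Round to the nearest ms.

The RT saving is b·ΔH. Equiprobable H₀ = log₂(4) = 2.0000 bits; with the given probabilities H = 1.3827 bits.
b·(H₀ − H) = 200 × (2.0000 − 1.3827) = 123.46 ms.

123 ms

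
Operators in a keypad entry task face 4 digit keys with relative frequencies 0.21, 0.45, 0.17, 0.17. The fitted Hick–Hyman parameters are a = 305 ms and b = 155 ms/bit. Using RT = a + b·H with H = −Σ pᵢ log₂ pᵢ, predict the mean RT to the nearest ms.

Entropy contributions −pᵢ log₂ pᵢ: 0.4728, 0.5184, 0.4346, 0.4346; sum H = 1.8604 bits.
RT = a + bH = 305 + 155·1.8604 = 593.36 ms.

593 ms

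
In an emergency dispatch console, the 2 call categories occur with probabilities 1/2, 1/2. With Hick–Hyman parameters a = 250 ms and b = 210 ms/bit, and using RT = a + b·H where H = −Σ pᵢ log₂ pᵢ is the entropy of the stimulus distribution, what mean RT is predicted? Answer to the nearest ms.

460 ms

Each term −pᵢ log₂ pᵢ: 0.5·1 + 0.5·1; summed, H = 1.000 bits.
Mean RT = a + bH = 250 + 210·1.000 = 460.00 ms.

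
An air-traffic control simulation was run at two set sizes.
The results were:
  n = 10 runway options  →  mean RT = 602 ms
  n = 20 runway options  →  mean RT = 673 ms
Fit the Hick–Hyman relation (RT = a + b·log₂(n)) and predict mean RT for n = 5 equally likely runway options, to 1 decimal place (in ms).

531.0 ms

Solve the two-equation system in a and b:
  b = (673 − 602) / (log₂ 20 − log₂ 10) = 71 / (4.3219 − 3.3219) = 71.000 ms/bit
  a = 602 − 71.000 × 3.3219 = 366.143 ms
Then RT(5) = 366.143 + 71.000 × log₂ 5 = 366.143 + 71.000 × 2.3219 ≈ 531.000 ms.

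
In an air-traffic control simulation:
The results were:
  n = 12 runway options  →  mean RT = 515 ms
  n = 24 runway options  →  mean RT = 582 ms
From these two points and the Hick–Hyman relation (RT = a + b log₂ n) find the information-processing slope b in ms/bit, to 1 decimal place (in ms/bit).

67.0 ms/bit

The slope on a log₂ axis is (582 − 515) / (4.5850 − 3.5850) = 67.000 ms/bit.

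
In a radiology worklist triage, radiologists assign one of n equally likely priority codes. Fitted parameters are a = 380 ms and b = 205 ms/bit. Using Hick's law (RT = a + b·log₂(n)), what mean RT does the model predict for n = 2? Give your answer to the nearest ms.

585 ms

log₂(2) = 1 bits, so RT = 380 + 205 × 1 ≈ 585.000 ms.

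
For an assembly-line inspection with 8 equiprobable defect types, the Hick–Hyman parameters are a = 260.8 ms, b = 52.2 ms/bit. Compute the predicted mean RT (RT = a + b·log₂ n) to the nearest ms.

417 ms

log₂(8) = 3 bits, so RT = 260.8 + 52.2 × 3 ≈ 417.400 ms.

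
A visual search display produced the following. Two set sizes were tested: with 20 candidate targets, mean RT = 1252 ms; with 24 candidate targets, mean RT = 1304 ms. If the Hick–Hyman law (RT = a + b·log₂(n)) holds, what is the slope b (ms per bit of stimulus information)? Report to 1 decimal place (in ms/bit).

197.7 ms/bit

b = (RT₂ − RT₁)/(log₂ n₂ − log₂ n₁) = (1304 − 1252)/(4.5850 − 4.3219) = 197.693 ms/bit.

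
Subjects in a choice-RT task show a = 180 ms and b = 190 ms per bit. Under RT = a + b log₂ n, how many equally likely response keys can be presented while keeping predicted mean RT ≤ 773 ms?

Information budget: (773 − 180)/190 = 3.1211 bits, so n ≤ 2^3.1211 = 8.700 → at most 8.

8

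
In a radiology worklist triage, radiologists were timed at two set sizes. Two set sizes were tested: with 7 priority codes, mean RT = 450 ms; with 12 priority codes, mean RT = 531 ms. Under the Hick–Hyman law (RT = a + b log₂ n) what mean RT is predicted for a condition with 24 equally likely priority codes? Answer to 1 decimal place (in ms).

635.2 ms

With log₂ n on the abscissa the relation is linear; from the two conditions:
  b = (531 − 450) / (log₂ 12 − log₂ 7) = 81 / (3.5850 − 2.8074) = 104.166 ms/bit
  a = 450 − 104.166 × 2.8074 = 157.570 ms
Then RT(24) = 157.570 + 104.166 × log₂ 24 = 157.570 + 104.166 × 4.5850 ≈ 635.166 ms.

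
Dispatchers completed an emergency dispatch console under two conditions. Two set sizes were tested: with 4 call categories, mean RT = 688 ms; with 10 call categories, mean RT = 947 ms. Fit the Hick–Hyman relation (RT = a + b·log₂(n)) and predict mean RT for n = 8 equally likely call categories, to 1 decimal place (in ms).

883.9 ms

RT is linear in log₂ n, so two points fix the line:
  b = (947 − 688) / (log₂ 10 − log₂ 4) = 259 / (3.3219 − 2) = 195.926 ms/bit
  a = 688 − 195.926 × 2 = 296.148 ms
Then RT(8) = 296.148 + 195.926 × log₂ 8 = 296.148 + 195.926 × 3 ≈ 883.926 ms.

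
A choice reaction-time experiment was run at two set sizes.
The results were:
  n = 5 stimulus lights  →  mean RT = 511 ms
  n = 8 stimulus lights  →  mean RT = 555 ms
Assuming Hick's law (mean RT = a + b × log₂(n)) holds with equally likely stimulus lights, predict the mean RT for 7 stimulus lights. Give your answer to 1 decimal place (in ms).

542.5 ms

RT is linear in log₂ n, so two points fix the line:
  b = (555 − 511) / (log₂ 8 − log₂ 5) = 44 / (3 − 2.3219) = 64.890 ms/bit
  a = 511 − 64.890 × 2.3219 = 360.330 ms
Then RT(7) = 360.330 + 64.890 × log₂ 7 = 360.330 + 64.890 × 2.8074 ≈ 542.499 ms.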